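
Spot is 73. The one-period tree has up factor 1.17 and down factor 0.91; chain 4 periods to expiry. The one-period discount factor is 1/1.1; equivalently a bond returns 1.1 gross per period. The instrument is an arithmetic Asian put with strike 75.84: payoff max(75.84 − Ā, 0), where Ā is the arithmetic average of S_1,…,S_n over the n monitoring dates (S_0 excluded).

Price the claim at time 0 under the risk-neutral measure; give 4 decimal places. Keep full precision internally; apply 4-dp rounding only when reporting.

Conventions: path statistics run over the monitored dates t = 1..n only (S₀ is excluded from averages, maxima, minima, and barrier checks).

No-arbitrage gives p* = (R−d)/(u−d) = 0.7308: enumerate every path, weight its payoff by its p*-probability, and discount by R^4.
Enumerate all 2^4 = 16 price paths (U = up ×1.17, D = down ×0.91); each path with k up-moves has probability p*^k·(1−p*)^(4−k).
DDDD: Ā=57.9879, payoff=17.8521, prob=0.005254
UDDD: Ā=74.5559, payoff=1.2841, prob=0.014261
DUDD: Ā=69.8109, payoff=6.0291, prob=0.014261
UUDD: Ā=89.7569, payoff=0.0000, prob=0.038709
DDUD: Ā=65.4930, payoff=10.3470, prob=0.014261
UDUD: Ā=84.2052, payoff=0.0000, prob=0.038709
DUUD: Ā=79.4602, payoff=0.0000, prob=0.038709
UUUD: Ā=102.1632, payoff=0.0000, prob=0.105067
DDDU: Ā=61.5636, payoff=14.2764, prob=0.014261
UDDU: Ā=79.1532, payoff=0.0000, prob=0.038709
DUDU: Ā=74.4082, payoff=1.4318, prob=0.038709
UUDU: Ā=95.6677, payoff=0.0000, prob=0.105067
DDUU: Ā=70.0903, payoff=5.7497, prob=0.038709
UDUU: Ā=90.1161, payoff=0.0000, prob=0.105067
DUUU: Ā=85.3711, payoff=0.0000, prob=0.105067
UUUU: Ā=109.7628, payoff=0.0000, prob=0.285181
Price = Σ prob·payoff / R^4 = 0.827237 / 1.464100 = 0.5650

price = 0.5650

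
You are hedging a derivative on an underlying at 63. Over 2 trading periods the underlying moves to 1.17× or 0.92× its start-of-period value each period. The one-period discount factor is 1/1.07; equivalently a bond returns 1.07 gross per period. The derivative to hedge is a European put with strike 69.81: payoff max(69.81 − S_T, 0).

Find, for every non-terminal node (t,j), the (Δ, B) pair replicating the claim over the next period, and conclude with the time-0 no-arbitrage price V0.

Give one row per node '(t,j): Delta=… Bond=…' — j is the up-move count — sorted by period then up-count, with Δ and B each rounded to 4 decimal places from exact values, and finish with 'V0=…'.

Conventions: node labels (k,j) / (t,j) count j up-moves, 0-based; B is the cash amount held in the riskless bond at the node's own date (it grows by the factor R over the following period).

(0,0): Delta=-0.4150 Bond=29.2873
(1,0): Delta=-1.0000 Bond=65.2430
(1,1): Delta=-0.1084 Bond=8.7337
V0=3.1412

No-arbitrage ⇒ martingale measure with p* = (R−d)/(u−d) = 0.6000.
At maturity the claim pays: V(2,0)=16.4868, V(2,1)=1.9968, V(2,2)=0.0000
  t=1,j=0: stock 57.9600 → up 67.8132 (V=1.9968), down 53.3232 (V=16.4868). Price 7.2830; hedge Δ=-1.0000, bond B=65.2430.
  t=1,j=1: stock 73.7100 → up 86.2407 (V=0.0000), down 67.8132 (V=1.9968). Price 0.7465; hedge Δ=-0.1084, bond B=8.7337.
  t=0,j=0: stock 63.0000 → up 73.7100 (V=0.7465), down 57.9600 (V=7.2830). Price 3.1412; hedge Δ=-0.4150, bond B=29.2873.
Check: Δ(0,0)·S0 + B(0,0) = 3.1412 = V0.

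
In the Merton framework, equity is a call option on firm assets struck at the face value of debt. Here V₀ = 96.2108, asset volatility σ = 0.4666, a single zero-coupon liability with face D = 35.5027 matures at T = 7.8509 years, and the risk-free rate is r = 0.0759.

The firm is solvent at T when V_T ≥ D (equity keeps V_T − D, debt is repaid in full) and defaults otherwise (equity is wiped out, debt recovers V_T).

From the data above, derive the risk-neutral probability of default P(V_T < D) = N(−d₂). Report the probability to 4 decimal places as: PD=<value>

PD=0.2862

Equity is a call on the firm's assets struck at D = 35.5027:
d₁ = [ln(V₀/D) + (r + σ²/2)T] / (σ√T)
   = [ln(96.2108/35.5027) + (0.0759 + 0.5·0.4666²)·7.8509] / (0.4666·√7.8509)
   = [0.996933 + 1.450515] / 1.307388 = 1.872013
d₂ = d₁ − σ√T = 1.872013 − 1.307388 = 0.564626
risk-neutral PD = N(−d₂) = N(-0.564626) = 0.286164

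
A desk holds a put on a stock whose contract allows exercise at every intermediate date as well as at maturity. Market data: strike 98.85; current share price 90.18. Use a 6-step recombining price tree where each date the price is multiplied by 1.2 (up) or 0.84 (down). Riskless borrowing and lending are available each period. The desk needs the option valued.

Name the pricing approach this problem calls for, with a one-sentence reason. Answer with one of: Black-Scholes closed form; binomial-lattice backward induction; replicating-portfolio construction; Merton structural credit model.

framework: binomial-lattice backward induction

Key observation: early exercise of the strike-98.85 put must be checked at each of the 6 dates (spot 90.18), which forces a node-by-node comparison of intrinsic and continuation value backward from expiry.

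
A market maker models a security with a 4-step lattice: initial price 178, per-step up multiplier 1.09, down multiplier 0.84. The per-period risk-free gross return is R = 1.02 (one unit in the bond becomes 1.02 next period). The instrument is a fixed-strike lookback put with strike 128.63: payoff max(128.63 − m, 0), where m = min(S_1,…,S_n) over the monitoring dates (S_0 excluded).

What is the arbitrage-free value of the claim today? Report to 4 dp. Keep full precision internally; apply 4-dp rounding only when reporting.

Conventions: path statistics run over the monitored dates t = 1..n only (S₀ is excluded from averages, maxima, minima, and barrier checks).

price = 1.2760

Under the martingale measure an up-move has probability p* = 0.7200; value the claim as the probability-weighted average of per-path payoffs, discounted 4 periods at R = 1.02.
Enumerate all 2^4 = 16 price paths (U = up ×1.09, D = down ×0.84); each path with k up-moves has probability p*^k·(1−p*)^(4−k).
DDDD: m=88.6211, payoff=40.0089, prob=0.006147
UDDD: m=114.9964, payoff=13.6336, prob=0.015805
DUDD: m=114.9964, payoff=13.6336, prob=0.015805
UUDD: m=149.2216, payoff=0.0000, prob=0.040643
DDUD: m=114.9964, payoff=13.6336, prob=0.015805
UDUD: m=149.2216, payoff=0.0000, prob=0.040643
DUUD: m=149.2216, payoff=0.0000, prob=0.040643
UUUD: m=193.6327, payoff=0.0000, prob=0.104509
DDDU: m=105.5013, payoff=23.1287, prob=0.015805
UDDU: m=136.9005, payoff=0.0000, prob=0.040643
DUDU: m=136.9005, payoff=0.0000, prob=0.040643
UUDU: m=177.6447, payoff=0.0000, prob=0.104509
DDUU: m=125.5968, payoff=3.0332, prob=0.040643
UDUU: m=162.9768, payoff=0.0000, prob=0.104509
DUUU: m=149.5200, payoff=0.0000, prob=0.104509
UUUU: m=194.0200, payoff=0.0000, prob=0.268739
Price = Σ prob·payoff / R^4 = 1.381207 / 1.082432 = 1.2760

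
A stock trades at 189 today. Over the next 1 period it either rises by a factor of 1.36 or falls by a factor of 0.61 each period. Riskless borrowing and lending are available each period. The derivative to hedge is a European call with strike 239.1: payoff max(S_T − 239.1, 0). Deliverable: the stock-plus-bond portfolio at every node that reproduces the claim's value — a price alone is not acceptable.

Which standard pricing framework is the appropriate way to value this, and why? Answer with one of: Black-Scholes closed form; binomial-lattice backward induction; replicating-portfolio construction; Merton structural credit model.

framework: replicating-portfolio construction

Key observation: the mandate to exhibit the hedge at every date and state singles out the replicating-portfolio construction on the 1-period tree with factors 1.36 and 0.61 from 189.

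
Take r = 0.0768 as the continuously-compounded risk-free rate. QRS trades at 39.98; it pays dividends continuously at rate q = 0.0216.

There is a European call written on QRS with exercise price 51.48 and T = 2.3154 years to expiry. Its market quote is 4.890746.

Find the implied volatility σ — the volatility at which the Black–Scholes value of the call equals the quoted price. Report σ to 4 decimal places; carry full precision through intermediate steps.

sigma = 0.2927

At σ = 0.2927 the Black–Scholes value reproduces the quote:
σ√T = 0.2927·√2.3154 = 0.445385
d₁ = (ln(S/K) + (r−q+σ²/2)T) / (σ√T) = (ln(39.98/51.48) + (0.0768−0.0216+0.2927²/2)·2.3154) / 0.445385 = (-0.252814 + 0.226994) / 0.445385 = -0.057972
d₂ = d₁ − σ√T = -0.057972 − 0.445385 = -0.503357
e^{−rT} = 0.837091
e^{−qT} = 0.951217
N(d₁) = 0.476885,  N(d₂) = 0.307356
V = S·e^{−qT}·N(d₁) − K·e^{−rT}·N(d₂) = 18.135793 − 13.245047 = 4.890746 (the quoted price), and the Black–Scholes price is strictly increasing in σ, so σ is unique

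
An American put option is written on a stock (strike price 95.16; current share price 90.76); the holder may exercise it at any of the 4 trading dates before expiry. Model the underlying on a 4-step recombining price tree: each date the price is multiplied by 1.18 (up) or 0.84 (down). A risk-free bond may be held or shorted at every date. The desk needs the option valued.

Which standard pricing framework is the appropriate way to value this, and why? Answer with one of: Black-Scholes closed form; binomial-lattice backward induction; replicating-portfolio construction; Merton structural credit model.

framework: binomial-lattice backward induction

Key observation: early exercise of the strike-95.16 put must be checked at each of the 4 dates (spot 90.76), which forces a node-by-node comparison of intrinsic and continuation value backward from expiry.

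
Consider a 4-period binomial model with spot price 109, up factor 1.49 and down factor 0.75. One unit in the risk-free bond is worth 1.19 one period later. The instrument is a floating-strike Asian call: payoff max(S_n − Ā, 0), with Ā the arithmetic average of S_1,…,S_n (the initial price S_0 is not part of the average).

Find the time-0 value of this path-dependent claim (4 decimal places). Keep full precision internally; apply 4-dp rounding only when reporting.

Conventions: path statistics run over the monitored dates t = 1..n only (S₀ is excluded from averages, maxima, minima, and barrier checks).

With p* = (R−d)/(u−d) = 0.5946, sum probability × payoff across the paths and divide by R^4.
Enumerate all 2^4 = 16 price paths (U = up ×1.49, D = down ×0.75); each path with k up-moves has probability p*^k·(1−p*)^(4−k).
DDDD: Ā=55.8838, payoff=0.0000, prob=0.027012
UDDD: Ā=111.0225, payoff=0.0000, prob=0.039618
DUDD: Ā=90.8575, payoff=0.0000, prob=0.039618
UUDD: Ā=180.5035, payoff=0.0000, prob=0.058106
DDUD: Ā=75.7337, payoff=0.0000, prob=0.039618
UDUD: Ā=150.4576, payoff=0.0000, prob=0.058106
DUUD: Ā=130.2926, payoff=5.8272, prob=0.058106
UUUD: Ā=258.8480, payoff=11.5768, prob=0.085222
DDDU: Ā=64.3909, payoff=4.1258, prob=0.039618
UDDU: Ā=127.9233, payoff=8.1966, prob=0.058106
DUDU: Ā=107.7583, payoff=28.3616, prob=0.058106
UUDU: Ā=214.0797, payoff=56.3451, prob=0.085222
DDUU: Ā=92.6345, payoff=43.4854, prob=0.058106
UDUU: Ā=184.0339, payoff=86.3910, prob=0.085222
DUUU: Ā=163.8689, payoff=106.5560, prob=0.085222
UUUU: Ā=325.5528, payoff=211.6912, prob=0.124992
Price = Σ prob·payoff / R^4 = 53.844665 / 2.005339 = 26.8507

price = 26.8507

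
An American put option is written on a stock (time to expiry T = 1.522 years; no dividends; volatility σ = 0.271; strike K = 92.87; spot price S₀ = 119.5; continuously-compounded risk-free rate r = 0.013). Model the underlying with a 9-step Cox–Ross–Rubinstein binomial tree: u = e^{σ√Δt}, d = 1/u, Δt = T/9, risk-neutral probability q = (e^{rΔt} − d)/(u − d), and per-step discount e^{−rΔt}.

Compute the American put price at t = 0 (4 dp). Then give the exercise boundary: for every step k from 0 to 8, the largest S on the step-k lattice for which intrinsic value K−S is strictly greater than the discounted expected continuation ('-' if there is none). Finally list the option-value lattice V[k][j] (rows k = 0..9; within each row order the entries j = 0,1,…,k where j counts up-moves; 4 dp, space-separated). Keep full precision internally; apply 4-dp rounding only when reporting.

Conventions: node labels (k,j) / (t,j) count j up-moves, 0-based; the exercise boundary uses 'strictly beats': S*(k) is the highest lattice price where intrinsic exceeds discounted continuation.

price = 4.3308
boundary = - - - - - - 61.2311 68.4496 76.5192
tree:
4.3308
6.4776 2.0436
9.4727 3.2887 0.7148
13.4919 5.1970 1.2531 0.1397
18.6289 8.0332 2.1729 0.2703 0.0000
24.7991 12.0835 3.7176 0.5230 0.0000 0.0000
31.6389 17.5623 6.2511 1.0120 0.0000 0.0000 0.0000
38.0963 24.4204 10.2728 1.9580 0.0000 0.0000 0.0000 0.0000
43.8726 31.6389 16.3508 3.7884 0.0000 0.0000 0.0000 0.0000 0.0000
49.0398 38.0963 24.4204 7.3299 0.0000 0.0000 0.0000 0.0000 0.0000 0.0000

Δt=0.16911, u=1.11789, d=0.89454, q=0.48202, disc=e^(-rΔt)=0.99780
k=9 terminal: V=max(K-S,0) → 49.0398 38.0963 24.4204 7.3299 0.0000 0.0000 0.0000 0.0000 0.0000 0.0000
k=8: j=0 S=48.9974 intr=43.8726 cont=43.6687 V=43.8726[EX]; j=1 S=61.2311 intr=31.6389 cont=31.4350 V=31.6389[EX]; j=2 S=76.5192 intr=16.3508 cont=16.1469 V=16.3508[EX]; j=3 S=95.6245 intr=0.0000 cont=3.7884 V=3.7884[hold]; j=4 S=119.5000 intr=0.0000 cont=0.0000 V=0.0000[hold]; j=5 S=149.3367 intr=0.0000 cont=0.0000 V=0.0000[hold]; j=6 S=186.6231 intr=0.0000 cont=0.0000 V=0.0000[hold]; j=7 S=233.2191 intr=0.0000 cont=0.0000 V=0.0000[hold]; j=8 S=291.4492 intr=0.0000 cont=0.0000 V=0.0000[hold]  S*(8)=76.5192
k=7: j=0 S=54.7737 intr=38.0963 cont=37.8923 V=38.0963[EX]; j=1 S=68.4496 intr=24.4204 cont=24.2164 V=24.4204[EX]; j=2 S=85.5401 intr=7.3299 cont=10.2728 V=10.2728[hold]; j=3 S=106.8977 intr=0.0000 cont=1.9580 V=1.9580[hold]; j=4 S=133.5879 intr=0.0000 cont=0.0000 V=0.0000[hold]; j=5 S=166.9422 intr=0.0000 cont=0.0000 V=0.0000[hold]; j=6 S=208.6242 intr=0.0000 cont=0.0000 V=0.0000[hold]; j=7 S=260.7135 intr=0.0000 cont=0.0000 V=0.0000[hold]  S*(7)=68.4496
k=6: j=0 S=61.2311 intr=31.6389 cont=31.4350 V=31.6389[EX]; j=1 S=76.5192 intr=16.3508 cont=17.5623 V=17.5623[hold]; j=2 S=95.6245 intr=0.0000 cont=6.2511 V=6.2511[hold]; j=3 S=119.5000 intr=0.0000 cont=1.0120 V=1.0120[hold]; j=4 S=149.3367 intr=0.0000 cont=0.0000 V=0.0000[hold]; j=5 S=186.6231 intr=0.0000 cont=0.0000 V=0.0000[hold]; j=6 S=233.2191 intr=0.0000 cont=0.0000 V=0.0000[hold]  S*(6)=61.2311
k=5: j=0 S=68.4496 intr=24.4204 cont=24.7991 V=24.7991[hold]; j=1 S=85.5401 intr=7.3299 cont=12.0835 V=12.0835[hold]; j=2 S=106.8977 intr=0.0000 cont=3.7176 V=3.7176[hold]; j=3 S=133.5879 intr=0.0000 cont=0.5230 V=0.5230[hold]; j=4 S=166.9422 intr=0.0000 cont=0.0000 V=0.0000[hold]; j=5 S=208.6242 intr=0.0000 cont=0.0000 V=0.0000[hold]  S*(5)=-
k=4: j=0 S=76.5192 intr=16.3508 cont=18.6289 V=18.6289[hold]; j=1 S=95.6245 intr=0.0000 cont=8.0332 V=8.0332[hold]; j=2 S=119.5000 intr=0.0000 cont=2.1729 V=2.1729[hold]; j=3 S=149.3367 intr=0.0000 cont=0.2703 V=0.2703[hold]; j=4 S=186.6231 intr=0.0000 cont=0.0000 V=0.0000[hold]  S*(4)=-
k=3: j=0 S=85.5401 intr=7.3299 cont=13.4919 V=13.4919[hold]; j=1 S=106.8977 intr=0.0000 cont=5.1970 V=5.1970[hold]; j=2 S=133.5879 intr=0.0000 cont=1.2531 V=1.2531[hold]; j=3 S=166.9422 intr=0.0000 cont=0.1397 V=0.1397[hold]  S*(3)=-
k=2: j=0 S=95.6245 intr=0.0000 cont=9.4727 V=9.4727[hold]; j=1 S=119.5000 intr=0.0000 cont=3.2887 V=3.2887[hold]; j=2 S=149.3367 intr=0.0000 cont=0.7148 V=0.7148[hold]  S*(2)=-
k=1: j=0 S=106.8977 intr=0.0000 cont=6.4776 V=6.4776[hold]; j=1 S=133.5879 intr=0.0000 cont=2.0436 V=2.0436[hold]  S*(1)=-
k=0: j=0 S=119.5000 intr=0.0000 cont=4.3308 V=4.3308[hold]  S*(0)=-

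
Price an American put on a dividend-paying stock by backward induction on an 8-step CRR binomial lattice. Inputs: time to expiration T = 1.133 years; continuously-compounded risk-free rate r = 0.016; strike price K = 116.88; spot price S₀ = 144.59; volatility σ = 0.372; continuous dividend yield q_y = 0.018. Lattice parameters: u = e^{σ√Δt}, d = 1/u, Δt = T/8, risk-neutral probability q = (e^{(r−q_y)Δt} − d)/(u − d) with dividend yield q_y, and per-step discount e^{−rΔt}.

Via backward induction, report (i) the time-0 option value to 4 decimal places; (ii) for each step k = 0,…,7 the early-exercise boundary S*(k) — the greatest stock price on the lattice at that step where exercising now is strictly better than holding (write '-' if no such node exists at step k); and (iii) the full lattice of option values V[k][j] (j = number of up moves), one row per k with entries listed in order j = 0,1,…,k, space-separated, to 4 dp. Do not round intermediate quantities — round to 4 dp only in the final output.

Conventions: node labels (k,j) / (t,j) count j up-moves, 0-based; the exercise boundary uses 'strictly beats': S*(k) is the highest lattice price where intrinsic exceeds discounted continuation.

price = 9.6712
boundary = - - - - - 71.8030 82.5927 95.0038
tree:
9.6712
13.9456 4.7818
19.6303 7.4482 1.7257
26.8538 11.3835 2.9395 0.3323
35.5043 16.9943 4.9591 0.6214 0.0000
45.0770 24.6221 8.2678 1.1621 0.0000 0.0000
54.4571 34.2873 13.5797 2.1732 0.0000 0.0000 0.0000
62.6119 45.0770 21.8762 4.0641 0.0000 0.0000 0.0000 0.0000
69.7014 54.4571 34.2873 7.6002 0.0000 0.0000 0.0000 0.0000 0.0000

Δt=0.14163, u=1.15027, d=0.86936, q=0.46405, disc=e^(-rΔt)=0.99774
k=8 terminal: V=max(K-S,0) → 69.7014 54.4571 34.2873 7.6002 0.0000 0.0000 0.0000 0.0000 0.0000
k=7: j=0 S=54.2681 intr=62.6119 cont=62.4855 V=62.6119[EX]; j=1 S=71.8030 intr=45.0770 cont=44.9952 V=45.0770[EX]; j=2 S=95.0038 intr=21.8762 cont=21.8535 V=21.8762[EX]; j=3 S=125.7011 intr=0.0000 cont=4.0641 V=4.0641[hold]; j=4 S=166.3173 intr=0.0000 cont=0.0000 V=0.0000[hold]; j=5 S=220.0572 intr=0.0000 cont=0.0000 V=0.0000[hold]; j=6 S=291.1614 intr=0.0000 cont=0.0000 V=0.0000[hold]; j=7 S=385.2406 intr=0.0000 cont=0.0000 V=0.0000[hold]  S*(7)=95.0038
k=6: j=0 S=62.4229 intr=54.4571 cont=54.3515 V=54.4571[EX]; j=1 S=82.5927 intr=34.2873 cont=34.2330 V=34.2873[EX]; j=2 S=109.2798 intr=7.6002 cont=13.5797 V=13.5797[hold]; j=3 S=144.5900 intr=0.0000 cont=2.1732 V=2.1732[hold]; j=4 S=191.3095 intr=0.0000 cont=0.0000 V=0.0000[hold]; j=5 S=253.1248 intr=0.0000 cont=0.0000 V=0.0000[hold]; j=6 S=334.9137 intr=0.0000 cont=0.0000 V=0.0000[hold]  S*(6)=82.5927
k=5: j=0 S=71.8030 intr=45.0770 cont=44.9952 V=45.0770[EX]; j=1 S=95.0038 intr=21.8762 cont=24.6221 V=24.6221[hold]; j=2 S=125.7011 intr=0.0000 cont=8.2678 V=8.2678[hold]; j=3 S=166.3173 intr=0.0000 cont=1.1621 V=1.1621[hold]; j=4 S=220.0572 intr=0.0000 cont=0.0000 V=0.0000[hold]; j=5 S=291.1614 intr=0.0000 cont=0.0000 V=0.0000[hold]  S*(5)=71.8030
k=4: j=0 S=82.5927 intr=34.2873 cont=35.5043 V=35.5043[hold]; j=1 S=109.2798 intr=7.6002 cont=16.9943 V=16.9943[hold]; j=2 S=144.5900 intr=0.0000 cont=4.9591 V=4.9591[hold]; j=3 S=191.3095 intr=0.0000 cont=0.6214 V=0.6214[hold]; j=4 S=253.1248 intr=0.0000 cont=0.0000 V=0.0000[hold]  S*(4)=-
k=3: j=0 S=95.0038 intr=21.8762 cont=26.8538 V=26.8538[hold]; j=1 S=125.7011 intr=0.0000 cont=11.3835 V=11.3835[hold]; j=2 S=166.3173 intr=0.0000 cont=2.9395 V=2.9395[hold]; j=3 S=220.0572 intr=0.0000 cont=0.3323 V=0.3323[hold]  S*(3)=-
k=2: j=0 S=109.2798 intr=7.6002 cont=19.6303 V=19.6303[hold]; j=1 S=144.5900 intr=0.0000 cont=7.4482 V=7.4482[hold]; j=2 S=191.3095 intr=0.0000 cont=1.7257 V=1.7257[hold]  S*(2)=-
k=1: j=0 S=125.7011 intr=0.0000 cont=13.9456 V=13.9456[hold]; j=1 S=166.3173 intr=0.0000 cont=4.7818 V=4.7818[hold]  S*(1)=-
k=0: j=0 S=144.5900 intr=0.0000 cont=9.6712 V=9.6712[hold]  S*(0)=-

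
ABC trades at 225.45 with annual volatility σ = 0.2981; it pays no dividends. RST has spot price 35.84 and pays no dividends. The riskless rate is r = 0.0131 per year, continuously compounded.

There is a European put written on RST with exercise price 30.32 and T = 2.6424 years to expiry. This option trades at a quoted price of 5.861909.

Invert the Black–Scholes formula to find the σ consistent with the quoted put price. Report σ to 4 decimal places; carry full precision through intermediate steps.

sigma = 0.4240

At σ = 0.4240 the Black–Scholes value reproduces the quote:
σ√T = 0.424·√2.6424 = 0.689232
d₁ = (ln(S/K) + (r+σ²/2)T) / (σ√T) = (ln(35.84/30.32) + (0.0131+0.424²/2)·2.6424) / 0.689232 = (0.167257 + 0.272135) / 0.689232 = 0.637511
d₂ = d₁ − σ√T = 0.637511 − 0.689232 = -0.051721
e^{−rT} = 0.965977
N(−d₁) = 0.261896,  N(−d₂) = 0.520624
V = K·e^{−rT}·N(−d₂) − S·N(−d₁) = 15.248265 − 9.386356 = 5.861909 (the quoted price), and the Black–Scholes price is strictly increasing in σ, so σ is unique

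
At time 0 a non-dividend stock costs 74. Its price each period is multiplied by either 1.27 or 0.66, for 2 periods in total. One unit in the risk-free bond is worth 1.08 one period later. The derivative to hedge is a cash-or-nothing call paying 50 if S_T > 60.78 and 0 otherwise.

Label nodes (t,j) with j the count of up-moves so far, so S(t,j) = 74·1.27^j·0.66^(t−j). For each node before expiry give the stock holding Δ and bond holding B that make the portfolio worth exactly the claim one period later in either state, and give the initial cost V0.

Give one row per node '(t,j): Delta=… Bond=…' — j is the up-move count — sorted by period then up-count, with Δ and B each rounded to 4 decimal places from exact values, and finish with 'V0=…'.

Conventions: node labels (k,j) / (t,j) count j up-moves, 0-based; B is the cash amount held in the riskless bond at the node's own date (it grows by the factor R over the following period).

(0,0): Delta=0.3195 Bond=15.0685
(1,0): Delta=1.6783 Bond=-50.0911
(1,1): Delta=0.0000 Bond=46.2963
V0=38.7081

No-arbitrage ⇒ martingale measure with p* = (R−d)/(u−d) = 0.6885.
Payoffs at expiry: V(2,0)=0.0000, V(2,1)=50.0000, V(2,2)=50.0000
Node (1,0) S=48.8400: V=(p*·50.0000+(1−p*)·0.0000)/1.08=31.8761; Δ=(50.0000−0.0000)/(62.0268−32.2344)=1.6783; B=V−Δ·S=-50.0911
Node (1,1) S=93.9800: V=(p*·50.0000+(1−p*)·50.0000)/1.08=46.2963; Δ=(50.0000−50.0000)/(119.3546−62.0268)=0.0000; B=V−Δ·S=46.2963
Node (0,0) S=74.0000: V=(p*·46.2963+(1−p*)·31.8761)/1.08=38.7081; Δ=(46.2963−31.8761)/(93.9800−48.8400)=0.3195; B=V−Δ·S=15.0685
Check: Δ(0,0)·S0 + B(0,0) = 38.7081 = V0.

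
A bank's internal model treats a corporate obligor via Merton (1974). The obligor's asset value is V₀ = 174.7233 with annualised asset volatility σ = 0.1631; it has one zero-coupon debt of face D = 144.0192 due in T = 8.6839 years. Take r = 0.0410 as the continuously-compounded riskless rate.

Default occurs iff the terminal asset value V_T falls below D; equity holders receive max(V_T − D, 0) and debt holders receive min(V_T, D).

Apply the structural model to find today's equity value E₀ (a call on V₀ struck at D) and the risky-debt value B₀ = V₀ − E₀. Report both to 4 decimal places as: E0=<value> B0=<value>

Work the structural quantities from V₀ = 174.7233 against face 144.0192:
d₁ = [ln(V₀/D) + (r + σ²/2)T] / (σ√T)
   = [ln(174.7233/144.0192) + (0.0410 + 0.5·0.1631²)·8.6839] / (0.1631·√8.6839)
   = [0.193257 + 0.471543] / 0.480631 = 1.383182
d₂ = d₁ − σ√T = 1.383182 − 0.480631 = 0.902552
N(d₁) = 0.916696,  N(d₂) = 0.816618,  e^(−rT) = 0.700445
E₀ = V₀·N(d₁) − D·e^(−rT)·N(d₂)
   = 174.7233·0.916696 − 144.0192·0.700445·0.816618 = 77.789690
B₀ = V₀ − E₀ = 174.7233 − 77.789690 = 96.933610

E0=77.7897 B0=96.9336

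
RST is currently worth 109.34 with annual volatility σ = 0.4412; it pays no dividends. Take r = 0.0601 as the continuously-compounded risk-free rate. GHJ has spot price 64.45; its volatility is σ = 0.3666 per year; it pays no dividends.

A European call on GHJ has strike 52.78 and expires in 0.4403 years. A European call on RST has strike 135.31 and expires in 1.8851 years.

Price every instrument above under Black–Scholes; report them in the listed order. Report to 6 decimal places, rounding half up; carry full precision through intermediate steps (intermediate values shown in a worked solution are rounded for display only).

price(GHJ call K=52.78) = 14.372880
price(RST call K=135.31) = 22.012007

[GHJ call K=52.78]
σ√T = 0.3666·√0.4403 = 0.243258
d₁ = (ln(S/K) + (r+σ²/2)T) / (σ√T) = (ln(64.45/52.78) + (0.0601+0.3666²/2)·0.4403) / 0.243258 = (0.199757 + 0.056049) / 0.243258 = 1.051586
d₂ = d₁ − σ√T = 1.051586 − 0.243258 = 0.808329
e^{−rT} = 0.973885
N(d₁) = 0.853505,  N(d₂) = 0.790549
price = S·N(d₁) − K·e^{−rT}·N(d₂) = 55.008418 − 40.635538 = 14.372880
[RST call K=135.31]
σ√T = 0.4412·√1.8851 = 0.605763
d₁ = (ln(S/K) + (r+σ²/2)T) / (σ√T) = (ln(109.34/135.31) + (0.0601+0.4412²/2)·1.8851) / 0.605763 = (-0.213106 + 0.296769) / 0.605763 = 0.138111
d₂ = d₁ − σ√T = 0.138111 − 0.605763 = -0.467652
e^{−rT} = 0.892888
N(d₁) = 0.554924,  N(d₂) = 0.320017
price = S·N(d₁) − K·e^{−rT}·N(d₂) = 60.675367 − 38.663360 = 22.012007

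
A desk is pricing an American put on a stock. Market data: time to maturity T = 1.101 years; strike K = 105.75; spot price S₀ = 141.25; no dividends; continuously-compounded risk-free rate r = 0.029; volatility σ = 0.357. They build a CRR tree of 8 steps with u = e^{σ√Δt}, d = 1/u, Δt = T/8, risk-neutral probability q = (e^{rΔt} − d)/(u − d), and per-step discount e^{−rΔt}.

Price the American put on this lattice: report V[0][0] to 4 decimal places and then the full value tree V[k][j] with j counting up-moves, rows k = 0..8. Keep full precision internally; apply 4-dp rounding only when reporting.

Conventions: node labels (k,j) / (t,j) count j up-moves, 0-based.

params: Δt=0.13762 u=1.14161 d=0.87596 q=0.48199 e^(-rΔt)=0.99602
t_8 payoffs: 56.7893 41.9409 22.5894 0.0000 0.0000 0.0000 0.0000 0.0000 0.0000
k=7: node(7,0) S=55.8940 payoff=49.8560 vs cont=49.4348 → 49.8560 [stop]  node(7,1) S=72.8451 payoff=32.9049 vs cont=32.4837 → 32.9049 [stop]  node(7,2) S=94.9370 payoff=10.8130 vs cont=11.6549 → 11.6549 [wait]  node(7,3) S=123.7288 payoff=0.0000 vs cont=0.0000 → 0.0000 [wait]  node(7,4) S=161.2524 payoff=0.0000 vs cont=0.0000 → 0.0000 [wait]  node(7,5) S=210.1558 payoff=0.0000 vs cont=0.0000 → 0.0000 [wait]  node(7,6) S=273.8904 payoff=0.0000 vs cont=0.0000 → 0.0000 [wait]  node(7,7) S=356.9538 payoff=0.0000 vs cont=0.0000 → 0.0000 [wait]
k=6: node(6,0) S=63.8091 payoff=41.9409 vs cont=41.5197 → 41.9409 [stop]  node(6,1) S=83.1606 payoff=22.5894 vs cont=22.5723 → 22.5894 [stop]  node(6,2) S=108.3810 payoff=0.0000 vs cont=6.0133 → 6.0133 [wait]  node(6,3) S=141.2500 payoff=0.0000 vs cont=0.0000 → 0.0000 [wait]  node(6,4) S=184.0873 payoff=0.0000 vs cont=0.0000 → 0.0000 [wait]  node(6,5) S=239.9159 payoff=0.0000 vs cont=0.0000 → 0.0000 [wait]  node(6,6) S=312.6759 payoff=0.0000 vs cont=0.0000 → 0.0000 [wait]
k=5: node(5,0) S=72.8451 payoff=32.9049 vs cont=32.4837 → 32.9049 [stop]  node(5,1) S=94.9370 payoff=10.8130 vs cont=14.5417 → 14.5417 [wait]  node(5,2) S=123.7288 payoff=0.0000 vs cont=3.1025 → 3.1025 [wait]  node(5,3) S=161.2524 payoff=0.0000 vs cont=0.0000 → 0.0000 [wait]  node(5,4) S=210.1558 payoff=0.0000 vs cont=0.0000 → 0.0000 [wait]  node(5,5) S=273.8904 payoff=0.0000 vs cont=0.0000 → 0.0000 [wait]
k=4: node(4,0) S=83.1606 payoff=22.5894 vs cont=23.9582 → 23.9582 [wait]  node(4,1) S=108.3810 payoff=0.0000 vs cont=8.9921 → 8.9921 [wait]  node(4,2) S=141.2500 payoff=0.0000 vs cont=1.6007 → 1.6007 [wait]  node(4,3) S=184.0873 payoff=0.0000 vs cont=0.0000 → 0.0000 [wait]  node(4,4) S=239.9159 payoff=0.0000 vs cont=0.0000 → 0.0000 [wait]
k=3: node(3,0) S=94.9370 payoff=10.8130 vs cont=16.6779 → 16.6779 [wait]  node(3,1) S=123.7288 payoff=0.0000 vs cont=5.4079 → 5.4079 [wait]  node(3,2) S=161.2524 payoff=0.0000 vs cont=0.8259 → 0.8259 [wait]  node(3,3) S=210.1558 payoff=0.0000 vs cont=0.0000 → 0.0000 [wait]
k=2: node(2,0) S=108.3810 payoff=0.0000 vs cont=11.2011 → 11.2011 [wait]  node(2,1) S=141.2500 payoff=0.0000 vs cont=3.1867 → 3.1867 [wait]  node(2,2) S=184.0873 payoff=0.0000 vs cont=0.4261 → 0.4261 [wait]
k=1: node(1,0) S=123.7288 payoff=0.0000 vs cont=7.3090 → 7.3090 [wait]  node(1,1) S=161.2524 payoff=0.0000 vs cont=1.8487 → 1.8487 [wait]
k=0: node(0,0) S=141.2500 payoff=0.0000 vs cont=4.6585 → 4.6585 [wait]

price = 4.6585
tree:
4.6585
7.3090 1.8487
11.2011 3.1867 0.4261
16.6779 5.4079 0.8259 0.0000
23.9582 8.9921 1.6007 0.0000 0.0000
32.9049 14.5417 3.1025 0.0000 0.0000 0.0000
41.9409 22.5894 6.0133 0.0000 0.0000 0.0000 0.0000
49.8560 32.9049 11.6549 0.0000 0.0000 0.0000 0.0000 0.0000
56.7893 41.9409 22.5894 0.0000 0.0000 0.0000 0.0000 0.0000 0.0000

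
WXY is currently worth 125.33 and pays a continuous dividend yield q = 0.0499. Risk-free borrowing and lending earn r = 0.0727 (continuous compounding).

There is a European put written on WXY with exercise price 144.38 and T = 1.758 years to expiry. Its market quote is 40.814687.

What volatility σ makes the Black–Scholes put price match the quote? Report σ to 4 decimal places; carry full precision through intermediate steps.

At σ = 0.5492 the Black–Scholes value reproduces the quote:
σ√T = 0.5492·√1.758 = 0.728182
d₁ = (ln(S/K) + (r−q+σ²/2)T) / (σ√T) = (ln(125.33/144.38) + (0.0727−0.0499+0.5492²/2)·1.758) / 0.728182 = (-0.141498 + 0.305207) / 0.728182 = 0.224818
d₂ = d₁ − σ√T = 0.224818 − 0.728182 = -0.503364
e^{−rT} = 0.880024
e^{−qT} = 0.916013
N(−d₁) = 0.411060,  N(−d₂) = 0.692646
V = K·e^{−rT}·N(−d₂) − S·e^{−qT}·N(−d₁) = 88.006052 − 47.191366 = 40.814687 (equal to the quote); since ∂V/∂σ > 0 for all σ, the implied volatility is unique

sigma = 0.5492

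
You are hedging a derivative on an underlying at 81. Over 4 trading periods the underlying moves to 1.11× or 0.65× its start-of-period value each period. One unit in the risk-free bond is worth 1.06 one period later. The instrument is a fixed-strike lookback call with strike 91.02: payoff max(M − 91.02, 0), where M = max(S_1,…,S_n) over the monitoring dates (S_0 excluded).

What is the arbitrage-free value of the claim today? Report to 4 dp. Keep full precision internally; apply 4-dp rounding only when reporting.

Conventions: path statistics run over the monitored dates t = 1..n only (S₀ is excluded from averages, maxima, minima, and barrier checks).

price = 17.7736

Set p* = 0.8913 (from d < R < u); the path-dependent value is the discounted p*-expectation over all price paths.
Enumerate all 2^4 = 16 price paths (U = up ×1.11, D = down ×0.65); each path with k up-moves has probability p*^k·(1−p*)^(4−k).
DDDD: M=52.6500, payoff=0.0000, prob=0.000140
UDDD: M=89.9100, payoff=0.0000, prob=0.001145
DUDD: M=58.4415, payoff=0.0000, prob=0.001145
UUDD: M=99.8001, payoff=8.7801, prob=0.009386
DDUD: M=52.6500, payoff=0.0000, prob=0.001145
UDUD: M=89.9100, payoff=0.0000, prob=0.009386
DUUD: M=64.8701, payoff=0.0000, prob=0.009386
UUUD: M=110.7781, payoff=19.7581, prob=0.076964
DDDU: M=52.6500, payoff=0.0000, prob=0.001145
UDDU: M=89.9100, payoff=0.0000, prob=0.009386
DUDU: M=58.4415, payoff=0.0000, prob=0.009386
UUDU: M=99.8001, payoff=8.7801, prob=0.076964
DDUU: M=52.6500, payoff=0.0000, prob=0.009386
UDUU: M=89.9100, payoff=0.0000, prob=0.076964
DUUU: M=72.0058, payoff=0.0000, prob=0.076964
UUUU: M=122.9637, payoff=31.9437, prob=0.631109
Price = Σ prob·payoff / R^4 = 22.438783 / 1.262477 = 17.7736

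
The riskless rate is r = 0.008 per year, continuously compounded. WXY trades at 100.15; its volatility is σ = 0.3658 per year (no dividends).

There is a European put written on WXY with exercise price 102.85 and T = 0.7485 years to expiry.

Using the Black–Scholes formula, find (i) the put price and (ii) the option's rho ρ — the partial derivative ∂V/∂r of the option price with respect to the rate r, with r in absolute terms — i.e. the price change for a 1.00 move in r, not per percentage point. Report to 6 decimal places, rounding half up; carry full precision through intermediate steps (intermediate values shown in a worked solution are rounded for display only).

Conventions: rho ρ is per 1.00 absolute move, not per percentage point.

σ√T = 0.3658·√0.7485 = 0.316475
d₁ = (ln(S/K) + (r+σ²/2)T) / (σ√T) = (ln(100.15/102.85) + (0.008+0.3658²/2)·0.7485) / 0.316475 = (-0.026603 + 0.056066) / 0.316475 = 0.093100
d₂ = d₁ − σ√T = 0.093100 − 0.316475 = -0.223376
e^{−rT} = 0.994030
N(−d₁) = 0.462912,  N(−d₂) = 0.588378
Put price V = K·e^{−rT}·N(−d₂) − S·N(−d₁) = 60.153438 − 46.360659 = 13.792779
ρ = −K·T·e^{−rT}·N(−d₂) = -45.024848

price = 13.792779
ρ = -45.024848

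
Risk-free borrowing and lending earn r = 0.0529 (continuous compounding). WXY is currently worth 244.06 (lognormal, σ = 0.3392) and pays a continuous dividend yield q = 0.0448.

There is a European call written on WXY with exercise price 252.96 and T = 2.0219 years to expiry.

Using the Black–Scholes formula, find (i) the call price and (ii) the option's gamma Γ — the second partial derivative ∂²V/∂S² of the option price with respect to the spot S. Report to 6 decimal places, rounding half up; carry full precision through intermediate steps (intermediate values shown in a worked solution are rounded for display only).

σ√T = 0.3392·√2.0219 = 0.482320
d₁ = (ln(S/K) + (r−q+σ²/2)T) / (σ√T) = (ln(244.06/252.96) + (0.0529−0.0448+0.3392²/2)·2.0219) / 0.482320 = (-0.035817 + 0.132694) / 0.482320 = 0.200855
d₂ = d₁ − σ√T = 0.200855 − 0.482320 = -0.281465
e^{−rT} = 0.898563
e^{−qT} = 0.913400
N(d₁) = 0.579594,  N(d₂) = 0.389177
Call price V = S·e^{−qT}·N(d₁) − K·e^{−rT}·N(d₂) = 129.205712 − 88.460082 = 40.745630
φ(d₁) = (1/√(2π))·e^{−d₁²/2} = 0.390976
Γ = e^{−qT}·φ(d₁) / (S·σ·√T) = 0.003034

price = 40.745630
Γ = 0.003034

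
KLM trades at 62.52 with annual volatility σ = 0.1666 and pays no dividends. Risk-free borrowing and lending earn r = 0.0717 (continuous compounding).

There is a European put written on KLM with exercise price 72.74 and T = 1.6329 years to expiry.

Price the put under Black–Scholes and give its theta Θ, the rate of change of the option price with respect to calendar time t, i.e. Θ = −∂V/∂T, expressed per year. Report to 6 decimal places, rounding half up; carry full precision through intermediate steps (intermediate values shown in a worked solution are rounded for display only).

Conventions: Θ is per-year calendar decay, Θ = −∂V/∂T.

σ√T = 0.1666·√1.6329 = 0.212890
d₁ = (ln(S/K) + (r+σ²/2)T) / (σ√T) = (ln(62.52/72.74) + (0.0717+0.1666²/2)·1.6329) / 0.212890 = (-0.151405 + 0.139740) / 0.212890 = -0.054794
d₂ = d₁ − σ√T = -0.054794 − 0.212890 = -0.267683
e^{−rT} = 0.889515
N(−d₁) = 0.521849,  N(−d₂) = 0.605528
Put price V = K·e^{−rT}·N(−d₂) − S·N(−d₁) = 39.179700 − 32.625969 = 6.553731
φ(d₁) = (1/√(2π))·e^{−d₁²/2} = 0.398344
Θ = −S·φ(d₁)·σ/(2√T) + r·K·e^{−rT}·N(−d₂) = −1.623463 + 2.809184 = 1.185722

price = 6.553731
Θ = 1.185722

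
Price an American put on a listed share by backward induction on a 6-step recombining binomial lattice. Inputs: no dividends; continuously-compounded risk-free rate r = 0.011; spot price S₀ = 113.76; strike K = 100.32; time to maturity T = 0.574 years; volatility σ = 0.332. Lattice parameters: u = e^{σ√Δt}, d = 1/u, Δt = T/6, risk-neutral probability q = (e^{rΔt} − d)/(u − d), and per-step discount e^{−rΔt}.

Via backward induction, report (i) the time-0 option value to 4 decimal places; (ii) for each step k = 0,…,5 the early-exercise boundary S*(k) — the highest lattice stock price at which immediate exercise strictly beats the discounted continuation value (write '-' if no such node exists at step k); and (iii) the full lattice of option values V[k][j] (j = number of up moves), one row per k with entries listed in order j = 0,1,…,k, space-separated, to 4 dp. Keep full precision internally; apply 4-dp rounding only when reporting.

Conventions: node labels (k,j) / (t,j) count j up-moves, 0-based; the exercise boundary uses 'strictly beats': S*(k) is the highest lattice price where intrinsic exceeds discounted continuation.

Δt=0.09567  u=1.10815  d=0.90241  q=0.47947  discount=0.99895
step 6 (expiry): payoffs max(K−S,0) = 38.8859 24.8798 7.6805 0.0000 0.0000 0.0000 0.0000
step 5: (k=5,j=0): S=68.0779, K−S=32.2421, hold=32.1366 ⇒ V=32.2421 exercise | (k=5,j=1): S=83.5987, K−S=16.7213, hold=16.6158 ⇒ V=16.7213 exercise | (k=5,j=2): S=102.6580, K−S=0.0000, hold=3.9937 ⇒ V=3.9937 continue | (k=5,j=3): S=126.0626, K−S=0.0000, hold=0.0000 ⇒ V=0.0000 continue | (k=5,j=4): S=154.8031, K−S=0.0000, hold=0.0000 ⇒ V=0.0000 continue | (k=5,j=5): S=190.0960, K−S=0.0000, hold=0.0000 ⇒ V=0.0000 continue  boundary S*=83.5987
step 4: (k=4,j=0): S=75.4402, K−S=24.8798, hold=24.7743 ⇒ V=24.8798 exercise | (k=4,j=1): S=92.6395, K−S=7.6805, hold=10.6077 ⇒ V=10.6077 continue | (k=4,j=2): S=113.7600, K−S=0.0000, hold=2.0767 ⇒ V=2.0767 continue | (k=4,j=3): S=139.6957, K−S=0.0000, hold=0.0000 ⇒ V=0.0000 continue | (k=4,j=4): S=171.5443, K−S=0.0000, hold=0.0000 ⇒ V=0.0000 continue  boundary S*=75.4402
step 3: (k=3,j=0): S=83.5987, K−S=16.7213, hold=18.0178 ⇒ V=18.0178 continue | (k=3,j=1): S=102.6580, K−S=0.0000, hold=6.5105 ⇒ V=6.5105 continue | (k=3,j=2): S=126.0626, K−S=0.0000, hold=1.0798 ⇒ V=1.0798 continue | (k=3,j=3): S=154.8031, K−S=0.0000, hold=0.0000 ⇒ V=0.0000 continue  boundary S*=-
step 2: (k=2,j=0): S=92.6395, K−S=7.6805, hold=12.4873 ⇒ V=12.4873 continue | (k=2,j=1): S=113.7600, K−S=0.0000, hold=3.9026 ⇒ V=3.9026 continue | (k=2,j=2): S=139.6957, K−S=0.0000, hold=0.5615 ⇒ V=0.5615 continue  boundary S*=-
step 1: (k=1,j=0): S=102.6580, K−S=0.0000, hold=8.3624 ⇒ V=8.3624 continue | (k=1,j=1): S=126.0626, K−S=0.0000, hold=2.2982 ⇒ V=2.2982 continue  boundary S*=-
step 0: (k=0,j=0): S=113.7600, K−S=0.0000, hold=5.4491 ⇒ V=5.4491 continue  boundary S*=-

price = 5.4491
boundary = - - - - 75.4402 83.5987
tree:
5.4491
8.3624 2.2982
12.4873 3.9026 0.5615
18.0178 6.5105 1.0798 0.0000
24.8798 10.6077 2.0767 0.0000 0.0000
32.2421 16.7213 3.9937 0.0000 0.0000 0.0000
38.8859 24.8798 7.6805 0.0000 0.0000 0.0000 0.0000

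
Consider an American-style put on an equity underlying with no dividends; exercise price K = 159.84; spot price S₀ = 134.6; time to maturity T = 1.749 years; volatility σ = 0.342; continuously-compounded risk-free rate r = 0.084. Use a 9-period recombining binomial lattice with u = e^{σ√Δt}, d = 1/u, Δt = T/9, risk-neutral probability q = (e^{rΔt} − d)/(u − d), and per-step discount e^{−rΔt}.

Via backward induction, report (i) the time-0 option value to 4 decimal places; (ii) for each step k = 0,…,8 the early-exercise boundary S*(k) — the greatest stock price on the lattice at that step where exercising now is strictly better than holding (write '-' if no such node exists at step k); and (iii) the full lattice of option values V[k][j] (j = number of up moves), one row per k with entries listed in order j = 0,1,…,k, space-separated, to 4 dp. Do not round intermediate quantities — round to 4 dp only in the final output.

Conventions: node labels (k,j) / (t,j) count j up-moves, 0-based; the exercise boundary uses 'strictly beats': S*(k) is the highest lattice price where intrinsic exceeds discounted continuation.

params: Δt=0.19433 u=1.16272 d=0.86005 q=0.51676 e^(-rΔt)=0.98381
t_9 payoffs: 125.1856 112.9898 96.5021 74.2119 44.0773 3.3375 0.0000 0.0000 0.0000 0.0000
t_8: node(8,0) S=40.2935 payoff=119.5465 vs cont=116.9585 → 119.5465 [stop]  node(8,1) S=54.4738 payoff=105.3662 vs cont=102.7782 → 105.3662 [stop]  node(8,2) S=73.6444 payoff=86.1956 vs cont=83.6075 → 86.1956 [stop]  node(8,3) S=99.5617 payoff=60.2783 vs cont=57.6902 → 60.2783 [stop]  node(8,4) S=134.6000 payoff=25.2400 vs cont=22.6520 → 25.2400 [stop]  node(8,5) S=181.9691 payoff=0.0000 vs cont=1.5867 → 1.5867 [wait]  node(8,6) S=246.0086 payoff=0.0000 vs cont=0.0000 → 0.0000 [wait]  node(8,7) S=332.5851 payoff=0.0000 vs cont=0.0000 → 0.0000 [wait]  node(8,8) S=449.6301 payoff=0.0000 vs cont=0.0000 → 0.0000 [wait]  ⇒ S*(8)=134.6000
t_7: node(7,0) S=46.8502 payoff=112.9898 vs cont=110.4018 → 112.9898 [stop]  node(7,1) S=63.3379 payoff=96.5021 vs cont=93.9141 → 96.5021 [stop]  node(7,2) S=85.6281 payoff=74.2119 vs cont=71.6239 → 74.2119 [stop]  node(7,3) S=115.7627 payoff=44.0773 vs cont=41.4892 → 44.0773 [stop]  node(7,4) S=156.5025 payoff=3.3375 vs cont=12.8063 → 12.8063 [wait]  node(7,5) S=211.5797 payoff=0.0000 vs cont=0.7544 → 0.7544 [wait]  node(7,6) S=286.0398 payoff=0.0000 vs cont=0.0000 → 0.0000 [wait]  node(7,7) S=386.7044 payoff=0.0000 vs cont=0.0000 → 0.0000 [wait]  ⇒ S*(7)=115.7627
t_6: node(6,0) S=54.4738 payoff=105.3662 vs cont=102.7782 → 105.3662 [stop]  node(6,1) S=73.6444 payoff=86.1956 vs cont=83.6075 → 86.1956 [stop]  node(6,2) S=99.5617 payoff=60.2783 vs cont=57.6902 → 60.2783 [stop]  node(6,3) S=134.6000 payoff=25.2400 vs cont=27.4658 → 27.4658 [wait]  node(6,4) S=181.9691 payoff=0.0000 vs cont=6.4719 → 6.4719 [wait]  node(6,5) S=246.0086 payoff=0.0000 vs cont=0.3586 → 0.3586 [wait]  node(6,6) S=332.5851 payoff=0.0000 vs cont=0.0000 → 0.0000 [wait]  ⇒ S*(6)=99.5617
t_5: node(5,0) S=63.3379 payoff=96.5021 vs cont=93.9141 → 96.5021 [stop]  node(5,1) S=85.6281 payoff=74.2119 vs cont=71.6239 → 74.2119 [stop]  node(5,2) S=115.7627 payoff=44.0773 vs cont=42.6208 → 44.0773 [stop]  node(5,3) S=156.5025 payoff=3.3375 vs cont=16.3480 → 16.3480 [wait]  node(5,4) S=211.5797 payoff=0.0000 vs cont=3.2592 → 3.2592 [wait]  node(5,5) S=286.0398 payoff=0.0000 vs cont=0.1705 → 0.1705 [wait]  ⇒ S*(5)=115.7627
t_4: node(4,0) S=73.6444 payoff=86.1956 vs cont=83.6075 → 86.1956 [stop]  node(4,1) S=99.5617 payoff=60.2783 vs cont=57.6902 → 60.2783 [stop]  node(4,2) S=134.6000 payoff=25.2400 vs cont=29.2664 → 29.2664 [wait]  node(4,3) S=181.9691 payoff=0.0000 vs cont=9.4291 → 9.4291 [wait]  node(4,4) S=246.0086 payoff=0.0000 vs cont=1.6362 → 1.6362 [wait]  ⇒ S*(4)=99.5617
t_3: node(3,0) S=85.6281 payoff=74.2119 vs cont=71.6239 → 74.2119 [stop]  node(3,1) S=115.7627 payoff=44.0773 vs cont=43.5362 → 44.0773 [stop]  node(3,2) S=156.5025 payoff=3.3375 vs cont=18.7075 → 18.7075 [wait]  node(3,3) S=211.5797 payoff=0.0000 vs cont=5.3146 → 5.3146 [wait]  ⇒ S*(3)=115.7627
t_2: node(2,0) S=99.5617 payoff=60.2783 vs cont=57.6902 → 60.2783 [stop]  node(2,1) S=134.6000 payoff=25.2400 vs cont=30.4659 → 30.4659 [wait]  node(2,2) S=181.9691 payoff=0.0000 vs cont=11.5958 → 11.5958 [wait]  ⇒ S*(2)=99.5617
t_1: node(1,0) S=115.7627 payoff=44.0773 vs cont=44.1460 → 44.1460 [wait]  node(1,1) S=156.5025 payoff=3.3375 vs cont=20.3792 → 20.3792 [wait]  ⇒ S*(1)=-
t_0: node(0,0) S=134.6000 payoff=25.2400 vs cont=31.3485 → 31.3485 [wait]  ⇒ S*(0)=-

price = 31.3485
boundary = - - 99.5617 115.7627 99.5617 115.7627 99.5617 115.7627 134.6000
tree:
31.3485
44.1460 20.3792
60.2783 30.4659 11.5958
74.2119 44.0773 18.7075 5.3146
86.1956 60.2783 29.2664 9.4291 1.6362
96.5021 74.2119 44.0773 16.3480 3.2592 0.1705
105.3662 86.1956 60.2783 27.4658 6.4719 0.3586 0.0000
112.9898 96.5021 74.2119 44.0773 12.8063 0.7544 0.0000 0.0000
119.5465 105.3662 86.1956 60.2783 25.2400 1.5867 0.0000 0.0000 0.0000
125.1856 112.9898 96.5021 74.2119 44.0773 3.3375 0.0000 0.0000 0.0000 0.0000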